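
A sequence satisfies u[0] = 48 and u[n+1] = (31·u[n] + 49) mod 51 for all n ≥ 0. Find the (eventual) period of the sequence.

48

Listing terms: u[0] = 48; u[1] = 7; u[2] = 11; u[3] = 33; u[4] = 1; u[5] = 29; u[6] = 30; u[7] = 10; u[8] = 2; u[9] = 9; u[10] = 22; u[11] = 17; u[12] = 15; u[13] = 4; u[14] = 20; u[15] = 6; u[16] = 31; u[17] = 41; u[18] = 45; u[19] = 16; u[20] = 35; u[21] = 12; u[22] = 13; u[23] = 44; u[24] = 36; u[25] = 43; u[26] = 5; u[27] = 0; u[28] = 49; u[29] = 38; u[30] = 3; u[31] = 40; u[32] = 14; u[33] = 24; u[34] = 28; u[35] = 50; u[36] = 18; u[37] = 46; u[38] = 47; u[39] = 27; u[40] = 19; u[41] = 26; u[42] = 39; u[43] = 34; u[44] = 32; u[45] = 21; u[46] = 37; u[47] = 23; u[48] = 48.
Since u[48] = u[0] = 48, the sequence is periodic with period 48.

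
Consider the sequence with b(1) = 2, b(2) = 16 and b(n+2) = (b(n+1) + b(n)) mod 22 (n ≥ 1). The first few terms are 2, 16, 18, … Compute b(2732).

b(1) = 2,  b(2) = 16,  b(3) = 18,  b(4) = 12,  b(5) = 8,  b(6) = 20,  b(7) = 6,  b(8) = 4,  b(9) = 10,  b(10) = 14,  b(11) = 2,  b(12) = 16.
The sequence repeats with period 10.
(2732 - 1) mod 10 = 1, so b(2732) = b(2) = 16.

16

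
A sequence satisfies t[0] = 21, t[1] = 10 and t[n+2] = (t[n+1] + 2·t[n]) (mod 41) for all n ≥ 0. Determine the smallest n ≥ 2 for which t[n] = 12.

4

t[0] = 21, t[1] = 10, t[2] = 11, t[3] = 31, t[4] = 12, t[5] = 33, t[6] = 16, t[7] = 0, t[8] = 32, t[9] = 32, t[10] = 14, t[11] = 37, t[12] = 24, t[13] = 16, t[14] = 23, t[15] = 14, t[16] = 19, t[17] = 6, t[18] = 3, t[19] = 15, t[20] = 21, t[21] = 10.
Since (t[20], t[21]) = (t[0], t[1]) = (21, 10) (two consecutive terms determine the rest), the sequence is periodic with period 20.
The value 12 first appears (with n ≥ 2) at t[4].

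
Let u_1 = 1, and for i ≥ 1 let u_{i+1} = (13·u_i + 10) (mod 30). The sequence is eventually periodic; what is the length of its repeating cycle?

12

u_1 = 1; u_2 = 23; u_3 = 9; u_4 = 7; u_5 = 11; u_6 = 3; u_7 = 19; u_8 = 17; u_9 = 21; u_{10} = 13; u_{11} = 29; u_{12} = 27; u_{13} = 1.
The sequence repeats with period 12.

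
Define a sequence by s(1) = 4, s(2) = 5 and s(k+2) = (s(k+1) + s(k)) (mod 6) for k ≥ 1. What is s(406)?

4

s(1) = 4, s(2) = 5, s(3) = 3, s(4) = 2, s(5) = 5, s(6) = 1, s(7) = 0, s(8) = 1, s(9) = 1, s(10) = 2, s(11) = 3, s(12) = 5, s(13) = 2, s(14) = 1, s(15) = 3, s(16) = 4, s(17) = 1, s(18) = 5, s(19) = 0, s(20) = 5, s(21) = 5, s(22) = 4, s(23) = 3, s(24) = 1, s(25) = 4, s(26) = 5.
Since (s(25), s(26)) = (s(1), s(2)) = (4, 5) (two consecutive terms determine the rest), the sequence is periodic with period 24.
(406 - 1) mod 24 = 21, so s(406) = s(22) = 4.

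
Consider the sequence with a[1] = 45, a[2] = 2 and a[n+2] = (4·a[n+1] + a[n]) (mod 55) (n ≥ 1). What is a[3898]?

39

We have a[1] = 45, a[2] = 2, a[3] = 53, a[4] = 49, a[5] = 29, a[6] = 0, a[7] = 29, a[8] = 6, a[9] = 53, a[10] = 53, a[11] = 45, a[12] = 13, a[13] = 42, a[14] = 16, a[15] = 51, a[16] = 0, a[17] = 51, a[18] = 39, a[19] = 42, a[20] = 42, a[21] = 45, a[22] = 2.
Since (a[21], a[22]) = (a[1], a[2]) = (45, 2) (two consecutive terms determine the rest), the sequence is periodic with period 20.
(3898 - 1) mod 20 = 17, so a[3898] = a[18] = 39.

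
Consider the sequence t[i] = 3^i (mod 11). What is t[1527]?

9

We have t[0] = 1; t[1] = 3; t[2] = 9; t[3] = 5; t[4] = 4; t[5] = 1.
The sequence repeats with period 5.
So t[1527] = t[0 + ((1527-0) mod 5)] = t[2] = 9.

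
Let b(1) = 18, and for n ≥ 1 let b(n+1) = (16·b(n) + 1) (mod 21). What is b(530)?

16

We have b(1) = 18,  b(2) = 16,  b(3) = 5,  b(4) = 18.
The sequence repeats with period 3.
(530 - 1) mod 3 = 1, so b(530) = b(2) = 16.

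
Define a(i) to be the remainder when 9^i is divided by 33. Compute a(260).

Listing terms: a(1) = 9, a(2) = 15, a(3) = 3, a(4) = 27, a(5) = 12, a(6) = 9.
The sequence repeats with period 5.
(260 - 1) mod 5 = 4, so a(260) = a(5) = 12.

12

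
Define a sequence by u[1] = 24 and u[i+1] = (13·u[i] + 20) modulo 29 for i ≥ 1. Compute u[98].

u[1] = 24,  u[2] = 13,  u[3] = 15,  u[4] = 12,  u[5] = 2,  u[6] = 17,  u[7] = 9,  u[8] = 21,  u[9] = 3,  u[10] = 1,  u[11] = 4,  u[12] = 14,  u[13] = 28,  u[14] = 7,  u[15] = 24.
The sequence repeats with period 14.
(98 - 1) mod 14 = 13, so u[98] = u[14] = 7.

7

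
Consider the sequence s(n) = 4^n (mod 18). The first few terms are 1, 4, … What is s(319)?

Listing terms: s(0) = 1; s(1) = 4; s(2) = 16; s(3) = 10; s(4) = 4.
Since s(4) = s(1) = 4, the sequence is eventually periodic: after a pre-period of length 1 it cycles with period 3.
For n ≥ 1, s(n) depends only on (n - 1) mod 3. (319 - 1) mod 3 = 0, so s(319) = s(1) = 4.

4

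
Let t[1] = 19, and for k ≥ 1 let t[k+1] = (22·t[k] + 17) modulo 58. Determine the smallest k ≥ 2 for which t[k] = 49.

Computing terms: t[1] = 19, t[2] = 29, t[3] = 17, t[4] = 43, t[5] = 35, t[6] = 33, t[7] = 47, t[8] = 7, t[9] = 55, t[10] = 9, t[11] = 41, t[12] = 49, t[13] = 51, t[14] = 37, t[15] = 19.
Since t[15] = t[1] = 19, the sequence is periodic with period 14.
The value 49 first appears (with k ≥ 2) at t[12].

12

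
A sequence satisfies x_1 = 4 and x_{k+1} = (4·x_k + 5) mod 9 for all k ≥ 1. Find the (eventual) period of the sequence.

9

Computing terms: x_1 = 4; x_2 = 3; x_3 = 8; x_4 = 1; x_5 = 0; x_6 = 5; x_7 = 7; x_8 = 6; x_9 = 2; x_{10} = 4.
The sequence repeats with period 9.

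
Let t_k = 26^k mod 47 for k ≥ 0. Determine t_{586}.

t_0 = 1; t_1 = 26; t_2 = 18; t_3 = 45; t_4 = 42; t_5 = 11; t_6 = 4; t_7 = 10; t_8 = 25; t_9 = 39; t_{10} = 27; t_{11} = 44; t_{12} = 16; t_{13} = 40; t_{14} = 6; t_{15} = 15; t_{16} = 14; t_{17} = 35; t_{18} = 17; t_{19} = 19; t_{20} = 24; t_{21} = 13; t_{22} = 9; t_{23} = 46; t_{24} = 21; t_{25} = 29; t_{26} = 2; t_{27} = 5; t_{28} = 36; t_{29} = 43; t_{30} = 37; t_{31} = 22; t_{32} = 8; t_{33} = 20; t_{34} = 3; t_{35} = 31; t_{36} = 7; t_{37} = 41; t_{38} = 32; t_{39} = 33; t_{40} = 12; t_{41} = 30; t_{42} = 28; t_{43} = 23; t_{44} = 34; t_{45} = 38; t_{46} = 1.
The sequence repeats with period 46.
(586 - 0) mod 46 = 34, so t_{586} = t_{34} = 3.

3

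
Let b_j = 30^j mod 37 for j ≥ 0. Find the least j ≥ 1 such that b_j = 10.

12

Computing terms: b_0 = 1; b_1 = 30; b_2 = 12; b_3 = 27; b_4 = 33; b_5 = 28; b_6 = 26; b_7 = 3; b_8 = 16; b_9 = 36; b_{10} = 7; b_{11} = 25; b_{12} = 10; b_{13} = 4; b_{14} = 9; b_{15} = 11; b_{16} = 34; b_{17} = 21; b_{18} = 1.
Since b_{18} = b_0 = 1, the sequence is periodic with period 18.
The value 10 first appears (with j ≥ 1) at b_{12}.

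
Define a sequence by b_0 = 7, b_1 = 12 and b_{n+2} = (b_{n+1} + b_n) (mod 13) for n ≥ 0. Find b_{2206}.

Listing terms: b_0 = 7,  b_1 = 12,  b_2 = 6,  b_3 = 5,  b_4 = 11,  b_5 = 3,  b_6 = 1,  b_7 = 4,  b_8 = 5,  b_9 = 9,  b_{10} = 1,  b_{11} = 10,  b_{12} = 11,  b_{13} = 8,  b_{14} = 6,  b_{15} = 1,  b_{16} = 7,  b_{17} = 8,  b_{18} = 2,  b_{19} = 10,  b_{20} = 12,  b_{21} = 9,  b_{22} = 8,  b_{23} = 4,  b_{24} = 12,  b_{25} = 3,  b_{26} = 2,  b_{27} = 5,  b_{28} = 7,  b_{29} = 12.
Since (b_{28}, b_{29}) = (b_0, b_1) = (7, 12) (two consecutive terms determine the rest), the sequence is periodic with period 28.
So b_{2206} = b_{0 + ((2206-0) mod 28)} = b_{22} = 8.

8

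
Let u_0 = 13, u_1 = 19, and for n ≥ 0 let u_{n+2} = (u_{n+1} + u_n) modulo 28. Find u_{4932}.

13

Computing terms: u_0 = 13,  u_1 = 19,  u_2 = 4,  u_3 = 23,  u_4 = 27,  u_5 = 22,  u_6 = 21,  u_7 = 15,  u_8 = 8,  u_9 = 23,  u_{10} = 3,  u_{11} = 26,  u_{12} = 1,  u_{13} = 27,  u_{14} = 0,  u_{15} = 27,  u_{16} = 27,  u_{17} = 26,  u_{18} = 25,  u_{19} = 23,  u_{20} = 20,  u_{21} = 15,  u_{22} = 7,  u_{23} = 22,  u_{24} = 1,  u_{25} = 23,  u_{26} = 24,  u_{27} = 19,  u_{28} = 15,  u_{29} = 6,  u_{30} = 21,  u_{31} = 27,  u_{32} = 20,  u_{33} = 19,  u_{34} = 11,  u_{35} = 2,  u_{36} = 13,  u_{37} = 15,  u_{38} = 0,  u_{39} = 15,  u_{40} = 15,  u_{41} = 2,  u_{42} = 17,  u_{43} = 19,  u_{44} = 8,  u_{45} = 27,  u_{46} = 7,  u_{47} = 6,  u_{48} = 13,  u_{49} = 19.
Since (u_{48}, u_{49}) = (u_0, u_1) = (13, 19) (two consecutive terms determine the rest), the sequence is periodic with period 48.
(4932 - 0) mod 48 = 36, so u_{4932} = u_{36} = 13.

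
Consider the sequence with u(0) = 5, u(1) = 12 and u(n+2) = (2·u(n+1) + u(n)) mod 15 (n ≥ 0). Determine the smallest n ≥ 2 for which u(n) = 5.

15

Listing terms: u(0) = 5; u(1) = 12; u(2) = 14; u(3) = 10; u(4) = 4; u(5) = 3; u(6) = 10; u(7) = 8; u(8) = 11; u(9) = 0; u(10) = 11; u(11) = 7; u(12) = 10; u(13) = 12; u(14) = 4; u(15) = 5; u(16) = 14; u(17) = 3; u(18) = 5; u(19) = 13; u(20) = 1; u(21) = 0; u(22) = 1; u(23) = 2; u(24) = 5; u(25) = 12.
The sequence repeats with period 24.
The value 5 first appears (with n ≥ 2) at u(15).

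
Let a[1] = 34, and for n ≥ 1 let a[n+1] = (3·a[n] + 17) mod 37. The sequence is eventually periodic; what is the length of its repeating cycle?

18

Computing terms: a[1] = 34; a[2] = 8; a[3] = 4; a[4] = 29; a[5] = 30; a[6] = 33; a[7] = 5; a[8] = 32; a[9] = 2; a[10] = 23; a[11] = 12; a[12] = 16; a[13] = 28; a[14] = 27; a[15] = 24; a[16] = 15; a[17] = 25; a[18] = 18; a[19] = 34.
Since a[19] = a[1] = 34, the sequence is periodic with period 18.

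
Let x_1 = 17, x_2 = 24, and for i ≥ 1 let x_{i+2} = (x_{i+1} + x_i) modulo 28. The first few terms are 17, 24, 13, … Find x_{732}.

19

We have x_1 = 17, x_2 = 24, x_3 = 13, x_4 = 9, x_5 = 22, x_6 = 3, x_7 = 25, x_8 = 0, x_9 = 25, x_{10} = 25, x_{11} = 22, x_{12} = 19, x_{13} = 13, x_{14} = 4, x_{15} = 17, x_{16} = 21, x_{17} = 10, x_{18} = 3, x_{19} = 13, x_{20} = 16, x_{21} = 1, x_{22} = 17, x_{23} = 18, x_{24} = 7, x_{25} = 25, x_{26} = 4, x_{27} = 1, x_{28} = 5, x_{29} = 6, x_{30} = 11, x_{31} = 17, x_{32} = 0, x_{33} = 17, x_{34} = 17, x_{35} = 6, x_{36} = 23, x_{37} = 1, x_{38} = 24, x_{39} = 25, x_{40} = 21, x_{41} = 18, x_{42} = 11, x_{43} = 1, x_{44} = 12, x_{45} = 13, x_{46} = 25, x_{47} = 10, x_{48} = 7, x_{49} = 17, x_{50} = 24.
Since (x_{49}, x_{50}) = (x_1, x_2) = (17, 24) (two consecutive terms determine the rest), the sequence is periodic with period 48.
(732 - 1) mod 48 = 11, so x_{732} = x_{12} = 19.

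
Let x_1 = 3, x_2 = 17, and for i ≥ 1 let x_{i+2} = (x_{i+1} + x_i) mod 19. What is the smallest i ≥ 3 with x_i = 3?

Listing terms: x_1 = 3; x_2 = 17; x_3 = 1; x_4 = 18; x_5 = 0; x_6 = 18; x_7 = 18; x_8 = 17; x_9 = 16; x_{10} = 14; x_{11} = 11; x_{12} = 6; x_{13} = 17; x_{14} = 4; x_{15} = 2; x_{16} = 6; x_{17} = 8; x_{18} = 14; x_{19} = 3; x_{20} = 17.
The sequence repeats with period 18.
The value 3 next appears (with i ≥ 3) at x_{19}.

19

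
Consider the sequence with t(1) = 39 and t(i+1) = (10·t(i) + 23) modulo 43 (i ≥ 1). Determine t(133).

t(1) = 39,  t(2) = 26,  t(3) = 25,  t(4) = 15,  t(5) = 1,  t(6) = 33,  t(7) = 9,  t(8) = 27,  t(9) = 35,  t(10) = 29,  t(11) = 12,  t(12) = 14,  t(13) = 34,  t(14) = 19,  t(15) = 41,  t(16) = 3,  t(17) = 10,  t(18) = 37,  t(19) = 6,  t(20) = 40,  t(21) = 36,  t(22) = 39.
The sequence repeats with period 21.
So t(133) = t(1 + ((133-1) mod 21)) = t(7) = 9.

9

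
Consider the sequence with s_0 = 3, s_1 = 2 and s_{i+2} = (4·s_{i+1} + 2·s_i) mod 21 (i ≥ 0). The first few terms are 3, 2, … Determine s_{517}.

Computing terms: s_0 = 3, s_1 = 2, s_2 = 14, s_3 = 18, s_4 = 16, s_5 = 16, s_6 = 12, s_7 = 17, s_8 = 8, s_9 = 3, s_{10} = 7, s_{11} = 13, s_{12} = 3, s_{13} = 17, s_{14} = 11, s_{15} = 15, s_{16} = 19, s_{17} = 1, s_{18} = 0, s_{19} = 2, s_{20} = 8, s_{21} = 15, s_{22} = 13, s_{23} = 19, s_{24} = 18, s_{25} = 5, s_{26} = 14, s_{27} = 3, s_{28} = 19, s_{29} = 19, s_{30} = 9, s_{31} = 11, s_{32} = 20, s_{33} = 18, s_{34} = 7, s_{35} = 1, s_{36} = 18, s_{37} = 11, s_{38} = 17, s_{39} = 6, s_{40} = 16, s_{41} = 13, s_{42} = 0, s_{43} = 5, s_{44} = 20, s_{45} = 6, s_{46} = 1, s_{47} = 16, s_{48} = 3, s_{49} = 2.
The sequence repeats with period 48.
(517 - 0) mod 48 = 37, so s_{517} = s_{37} = 11.

11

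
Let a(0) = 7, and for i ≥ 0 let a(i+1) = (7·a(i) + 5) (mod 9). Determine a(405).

a(0) = 7, a(1) = 0, a(2) = 5, a(3) = 4, a(4) = 6, a(5) = 2, a(6) = 1, a(7) = 3, a(8) = 8, a(9) = 7.
Since a(9) = a(0) = 7, the sequence is periodic with period 9.
So a(405) = a(0 + ((405-0) mod 9)) = a(0) = 7.

7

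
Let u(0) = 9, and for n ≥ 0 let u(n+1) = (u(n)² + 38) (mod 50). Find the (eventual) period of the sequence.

Listing terms: u(0) = 9, u(1) = 19, u(2) = 49, u(3) = 39, u(4) = 9.
Since u(4) = u(0) = 9, the sequence is periodic with period 4.

4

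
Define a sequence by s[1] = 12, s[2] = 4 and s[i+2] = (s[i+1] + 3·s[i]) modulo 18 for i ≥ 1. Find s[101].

10

Computing terms: s[1] = 12, s[2] = 4, s[3] = 4, s[4] = 16, s[5] = 10, s[6] = 4, s[7] = 16.
Since (s[6], s[7]) = (s[3], s[4]) = (4, 16) (two consecutive terms determine the rest), the sequence is eventually periodic: after a pre-period of length 2 it cycles with period 3.
For i ≥ 3, s[i] depends only on (i - 3) mod 3. (101 - 3) mod 3 = 2, so s[101] = s[5] = 10.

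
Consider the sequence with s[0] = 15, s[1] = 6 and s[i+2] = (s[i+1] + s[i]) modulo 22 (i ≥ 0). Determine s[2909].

13

s[0] = 15,  s[1] = 6,  s[2] = 21,  s[3] = 5,  s[4] = 4,  s[5] = 9,  s[6] = 13,  s[7] = 0,  s[8] = 13,  s[9] = 13,  s[10] = 4,  s[11] = 17,  s[12] = 21,  s[13] = 16,  s[14] = 15,  s[15] = 9,  s[16] = 2,  s[17] = 11,  s[18] = 13,  s[19] = 2,  s[20] = 15,  s[21] = 17,  s[22] = 10,  s[23] = 5,  s[24] = 15,  s[25] = 20,  s[26] = 13,  s[27] = 11,  s[28] = 2,  s[29] = 13,  s[30] = 15,  s[31] = 6.
The sequence repeats with period 30.
(2909 - 0) mod 30 = 29, so s[2909] = s[29] = 13.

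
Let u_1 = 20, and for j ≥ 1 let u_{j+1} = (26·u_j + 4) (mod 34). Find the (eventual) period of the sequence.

Computing terms: u_1 = 20; u_2 = 14; u_3 = 28; u_4 = 18; u_5 = 30; u_6 = 2; u_7 = 22; u_8 = 32; u_9 = 20.
Since u_9 = u_1 = 20, the sequence is periodic with period 8.

8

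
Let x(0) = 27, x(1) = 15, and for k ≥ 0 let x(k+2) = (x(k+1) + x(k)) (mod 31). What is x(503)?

0

Computing terms: x(0) = 27; x(1) = 15; x(2) = 11; x(3) = 26; x(4) = 6; x(5) = 1; x(6) = 7; x(7) = 8; x(8) = 15; x(9) = 23; x(10) = 7; x(11) = 30; x(12) = 6; x(13) = 5; x(14) = 11; x(15) = 16; x(16) = 27; x(17) = 12; x(18) = 8; x(19) = 20; x(20) = 28; x(21) = 17; x(22) = 14; x(23) = 0; x(24) = 14; x(25) = 14; x(26) = 28; x(27) = 11; x(28) = 8; x(29) = 19; x(30) = 27; x(31) = 15.
The sequence repeats with period 30.
(503 - 0) mod 30 = 23, so x(503) = x(23) = 0.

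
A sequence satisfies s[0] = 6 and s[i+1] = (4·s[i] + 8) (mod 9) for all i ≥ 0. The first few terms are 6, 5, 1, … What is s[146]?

1

s[0] = 6; s[1] = 5; s[2] = 1; s[3] = 3; s[4] = 2; s[5] = 7; s[6] = 0; s[7] = 8; s[8] = 4; s[9] = 6.
The sequence repeats with period 9.
(146 - 0) mod 9 = 2, so s[146] = s[2] = 1.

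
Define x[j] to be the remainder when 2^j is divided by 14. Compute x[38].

4

We have x[0] = 1; x[1] = 2; x[2] = 4; x[3] = 8; x[4] = 2.
Since x[4] = x[1] = 2, the sequence is eventually periodic: after a pre-period of length 1 it cycles with period 3.
For j ≥ 1, x[j] depends only on (j - 1) mod 3. (38 - 1) mod 3 = 1, so x[38] = x[2] = 4.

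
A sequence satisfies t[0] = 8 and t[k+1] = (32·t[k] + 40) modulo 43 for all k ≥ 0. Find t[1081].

27

t[0] = 8,  t[1] = 38,  t[2] = 9,  t[3] = 27,  t[4] = 1,  t[5] = 29,  t[6] = 22,  t[7] = 13,  t[8] = 26,  t[9] = 12,  t[10] = 37,  t[11] = 20,  t[12] = 35,  t[13] = 42,  t[14] = 8.
Since t[14] = t[0] = 8, the sequence is periodic with period 14.
(1081 - 0) mod 14 = 3, so t[1081] = t[3] = 27.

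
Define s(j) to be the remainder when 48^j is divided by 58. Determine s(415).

Listing terms: s(0) = 1,  s(1) = 48,  s(2) = 42,  s(3) = 44,  s(4) = 24,  s(5) = 50,  s(6) = 22,  s(7) = 12,  s(8) = 54,  s(9) = 40,  s(10) = 6,  s(11) = 56,  s(12) = 20,  s(13) = 32,  s(14) = 28,  s(15) = 10,  s(16) = 16,  s(17) = 14,  s(18) = 34,  s(19) = 8,  s(20) = 36,  s(21) = 46,  s(22) = 4,  s(23) = 18,  s(24) = 52,  s(25) = 2,  s(26) = 38,  s(27) = 26,  s(28) = 30,  s(29) = 48.
Since s(29) = s(1) = 48, the sequence is eventually periodic: after a pre-period of length 1 it cycles with period 28.
For j ≥ 1, s(j) depends only on (j - 1) mod 28. (415 - 1) mod 28 = 22, so s(415) = s(23) = 18.

18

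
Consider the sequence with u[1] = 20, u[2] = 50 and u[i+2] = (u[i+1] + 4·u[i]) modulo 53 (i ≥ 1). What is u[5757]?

37

u[1] = 20, u[2] = 50, u[3] = 24, u[4] = 12, u[5] = 2, u[6] = 50, u[7] = 5, u[8] = 46, u[9] = 13, u[10] = 38, u[11] = 37, u[12] = 30, u[13] = 19, u[14] = 33, u[15] = 3, u[16] = 29, u[17] = 41, u[18] = 51, u[19] = 3, u[20] = 48, u[21] = 7, u[22] = 40, u[23] = 15, u[24] = 16, u[25] = 23, u[26] = 34, u[27] = 20, u[28] = 50.
The sequence repeats with period 26.
(5757 - 1) mod 26 = 10, so u[5757] = u[11] = 37.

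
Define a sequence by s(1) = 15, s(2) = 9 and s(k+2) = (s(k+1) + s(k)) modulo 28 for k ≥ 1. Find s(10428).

2

Listing terms: s(1) = 15,  s(2) = 9,  s(3) = 24,  s(4) = 5,  s(5) = 1,  s(6) = 6,  s(7) = 7,  s(8) = 13,  s(9) = 20,  s(10) = 5,  s(11) = 25,  s(12) = 2,  s(13) = 27,  s(14) = 1,  s(15) = 0,  s(16) = 1,  s(17) = 1,  s(18) = 2,  s(19) = 3,  s(20) = 5,  s(21) = 8,  s(22) = 13,  s(23) = 21,  s(24) = 6,  s(25) = 27,  s(26) = 5,  s(27) = 4,  s(28) = 9,  s(29) = 13,  s(30) = 22,  s(31) = 7,  s(32) = 1,  s(33) = 8,  s(34) = 9,  s(35) = 17,  s(36) = 26,  s(37) = 15,  s(38) = 13,  s(39) = 0,  s(40) = 13,  s(41) = 13,  s(42) = 26,  s(43) = 11,  s(44) = 9,  s(45) = 20,  s(46) = 1,  s(47) = 21,  s(48) = 22,  s(49) = 15,  s(50) = 9.
The sequence repeats with period 48.
(10428 - 1) mod 48 = 11, so s(10428) = s(12) = 2.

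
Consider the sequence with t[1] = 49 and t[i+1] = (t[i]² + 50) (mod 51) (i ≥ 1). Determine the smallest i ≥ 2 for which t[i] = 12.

We have t[1] = 49; t[2] = 3; t[3] = 8; t[4] = 12; t[5] = 41; t[6] = 48; t[7] = 8.
Since t[7] = t[3] = 8, the sequence is eventually periodic: after a pre-period of length 2 it cycles with period 4.
The value 12 first appears (with i ≥ 2) at t[4].

4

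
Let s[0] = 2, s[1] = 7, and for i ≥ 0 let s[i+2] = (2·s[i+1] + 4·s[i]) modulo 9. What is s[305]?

4

Listing terms: s[0] = 2,  s[1] = 7,  s[2] = 4,  s[3] = 0,  s[4] = 7,  s[5] = 5,  s[6] = 2,  s[7] = 6,  s[8] = 2,  s[9] = 1,  s[10] = 1,  s[11] = 6,  s[12] = 7,  s[13] = 2,  s[14] = 5,  s[15] = 0,  s[16] = 2,  s[17] = 4,  s[18] = 7,  s[19] = 3,  s[20] = 7,  s[21] = 8,  s[22] = 8,  s[23] = 3,  s[24] = 2,  s[25] = 7.
The sequence repeats with period 24.
So s[305] = s[0 + ((305-0) mod 24)] = s[17] = 4.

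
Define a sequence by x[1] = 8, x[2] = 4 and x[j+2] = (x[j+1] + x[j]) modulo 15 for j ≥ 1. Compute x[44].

1

Computing terms: x[1] = 8, x[2] = 4, x[3] = 12, x[4] = 1, x[5] = 13, x[6] = 14, x[7] = 12, x[8] = 11, x[9] = 8, x[10] = 4.
The sequence repeats with period 8.
(44 - 1) mod 8 = 3, so x[44] = x[4] = 1.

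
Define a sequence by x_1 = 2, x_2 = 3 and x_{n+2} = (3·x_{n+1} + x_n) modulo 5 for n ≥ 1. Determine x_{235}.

3

Computing terms: x_1 = 2; x_2 = 3; x_3 = 1; x_4 = 1; x_5 = 4; x_6 = 3; x_7 = 3; x_8 = 2; x_9 = 4; x_{10} = 4; x_{11} = 1; x_{12} = 2; x_{13} = 2; x_{14} = 3.
Since (x_{13}, x_{14}) = (x_1, x_2) = (2, 3) (two consecutive terms determine the rest), the sequence is periodic with period 12.
(235 - 1) mod 12 = 6, so x_{235} = x_7 = 3.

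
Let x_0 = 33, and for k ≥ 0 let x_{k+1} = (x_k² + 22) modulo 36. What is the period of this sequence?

3

Listing terms: x_0 = 33,  x_1 = 31,  x_2 = 11,  x_3 = 35,  x_4 = 23,  x_5 = 11.
Since x_5 = x_2 = 11, the sequence is eventually periodic: after a pre-period of length 2 it cycles with period 3.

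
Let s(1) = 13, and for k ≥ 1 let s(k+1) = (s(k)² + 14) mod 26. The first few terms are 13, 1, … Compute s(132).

5

s(1) = 13, s(2) = 1, s(3) = 15, s(4) = 5, s(5) = 13.
The sequence repeats with period 4.
(132 - 1) mod 4 = 3, so s(132) = s(4) = 5.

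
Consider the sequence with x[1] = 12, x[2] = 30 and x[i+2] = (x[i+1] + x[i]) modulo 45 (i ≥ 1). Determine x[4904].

27

Listing terms: x[1] = 12; x[2] = 30; x[3] = 42; x[4] = 27; x[5] = 24; x[6] = 6; x[7] = 30; x[8] = 36; x[9] = 21; x[10] = 12; x[11] = 33; x[12] = 0; x[13] = 33; x[14] = 33; x[15] = 21; x[16] = 9; x[17] = 30; x[18] = 39; x[19] = 24; x[20] = 18; x[21] = 42; x[22] = 15; x[23] = 12; x[24] = 27; x[25] = 39; x[26] = 21; x[27] = 15; x[28] = 36; x[29] = 6; x[30] = 42; x[31] = 3; x[32] = 0; x[33] = 3; x[34] = 3; x[35] = 6; x[36] = 9; x[37] = 15; x[38] = 24; x[39] = 39; x[40] = 18; x[41] = 12; x[42] = 30.
Since (x[41], x[42]) = (x[1], x[2]) = (12, 30) (two consecutive terms determine the rest), the sequence is periodic with period 40.
So x[4904] = x[1 + ((4904-1) mod 40)] = x[24] = 27.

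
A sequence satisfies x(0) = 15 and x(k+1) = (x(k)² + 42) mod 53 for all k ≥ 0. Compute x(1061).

46

Listing terms: x(0) = 15, x(1) = 2, x(2) = 46, x(3) = 38, x(4) = 2.
Since x(4) = x(1) = 2, the sequence is eventually periodic: after a pre-period of length 1 it cycles with period 3.
For k ≥ 1, x(k) depends only on (k - 1) mod 3. (1061 - 1) mod 3 = 1, so x(1061) = x(2) = 46.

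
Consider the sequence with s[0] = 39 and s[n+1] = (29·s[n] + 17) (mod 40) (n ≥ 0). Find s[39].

38

Listing terms: s[0] = 39,  s[1] = 28,  s[2] = 29,  s[3] = 18,  s[4] = 19,  s[5] = 8,  s[6] = 9,  s[7] = 38,  s[8] = 39.
Since s[8] = s[0] = 39, the sequence is periodic with period 8.
So s[39] = s[0 + ((39-0) mod 8)] = s[7] = 38.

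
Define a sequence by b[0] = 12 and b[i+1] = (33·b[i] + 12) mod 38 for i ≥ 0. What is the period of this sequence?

b[0] = 12, b[1] = 28, b[2] = 24, b[3] = 6, b[4] = 20, b[5] = 26, b[6] = 34, b[7] = 32, b[8] = 4, b[9] = 30, b[10] = 14, b[11] = 18, b[12] = 36, b[13] = 22, b[14] = 16, b[15] = 8, b[16] = 10, b[17] = 0, b[18] = 12.
Since b[18] = b[0] = 12, the sequence is periodic with period 18.

18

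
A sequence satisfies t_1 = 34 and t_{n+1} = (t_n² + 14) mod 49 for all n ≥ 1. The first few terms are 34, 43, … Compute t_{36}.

We have t_1 = 34,  t_2 = 43,  t_3 = 1,  t_4 = 15,  t_5 = 43.
Since t_5 = t_2 = 43, the sequence is eventually periodic: after a pre-period of length 1 it cycles with period 3.
For n ≥ 2, t_n depends only on (n - 2) mod 3. (36 - 2) mod 3 = 1, so t_{36} = t_3 = 1.

1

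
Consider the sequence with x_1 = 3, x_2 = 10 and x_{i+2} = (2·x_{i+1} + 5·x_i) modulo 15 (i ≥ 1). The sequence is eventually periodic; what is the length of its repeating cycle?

Computing terms: x_1 = 3; x_2 = 10; x_3 = 5; x_4 = 0; x_5 = 10; x_6 = 5.
Since (x_5, x_6) = (x_2, x_3) = (10, 5) (two consecutive terms determine the rest), the sequence is eventually periodic: after a pre-period of length 1 it cycles with period 3.

3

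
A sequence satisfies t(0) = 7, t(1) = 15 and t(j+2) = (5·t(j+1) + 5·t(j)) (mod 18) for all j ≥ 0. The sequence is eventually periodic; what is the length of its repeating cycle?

Listing terms: t(0) = 7; t(1) = 15; t(2) = 2; t(3) = 13; t(4) = 3; t(5) = 8; t(6) = 1; t(7) = 9; t(8) = 14; t(9) = 7; t(10) = 15.
The sequence repeats with period 9.

9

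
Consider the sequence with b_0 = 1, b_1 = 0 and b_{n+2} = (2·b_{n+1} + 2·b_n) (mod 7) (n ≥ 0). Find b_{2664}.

We have b_0 = 1, b_1 = 0, b_2 = 2, b_3 = 4, b_4 = 5, b_5 = 4, b_6 = 4, b_7 = 2, b_8 = 5, b_9 = 0, b_{10} = 3, b_{11} = 6, b_{12} = 4, b_{13} = 6, b_{14} = 6, b_{15} = 3, b_{16} = 4, b_{17} = 0, b_{18} = 1, b_{19} = 2, b_{20} = 6, b_{21} = 2, b_{22} = 2, b_{23} = 1, b_{24} = 6, b_{25} = 0, b_{26} = 5, b_{27} = 3, b_{28} = 2, b_{29} = 3, b_{30} = 3, b_{31} = 5, b_{32} = 2, b_{33} = 0, b_{34} = 4, b_{35} = 1, b_{36} = 3, b_{37} = 1, b_{38} = 1, b_{39} = 4, b_{40} = 3, b_{41} = 0, b_{42} = 6, b_{43} = 5, b_{44} = 1, b_{45} = 5, b_{46} = 5, b_{47} = 6, b_{48} = 1, b_{49} = 0.
The sequence repeats with period 48.
So b_{2664} = b_{0 + ((2664-0) mod 48)} = b_{24} = 6.

6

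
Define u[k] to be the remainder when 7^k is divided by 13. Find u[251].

Listing terms: u[0] = 1,  u[1] = 7,  u[2] = 10,  u[3] = 5,  u[4] = 9,  u[5] = 11,  u[6] = 12,  u[7] = 6,  u[8] = 3,  u[9] = 8,  u[10] = 4,  u[11] = 2,  u[12] = 1.
The sequence repeats with period 12.
(251 - 0) mod 12 = 11, so u[251] = u[11] = 2.

2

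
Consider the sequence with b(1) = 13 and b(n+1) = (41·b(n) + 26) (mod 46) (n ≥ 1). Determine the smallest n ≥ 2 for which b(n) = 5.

Listing terms: b(1) = 13; b(2) = 7; b(3) = 37; b(4) = 25; b(5) = 39; b(6) = 15; b(7) = 43; b(8) = 41; b(9) = 5; b(10) = 1; b(11) = 21; b(12) = 13.
The sequence repeats with period 11.
The value 5 first appears (with n ≥ 2) at b(9).

9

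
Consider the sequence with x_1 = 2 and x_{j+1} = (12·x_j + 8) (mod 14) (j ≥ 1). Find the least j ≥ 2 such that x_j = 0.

3

x_1 = 2, x_2 = 4, x_3 = 0, x_4 = 8, x_5 = 6, x_6 = 10, x_7 = 2.
Since x_7 = x_1 = 2, the sequence is periodic with period 6.
The value 0 first appears (with j ≥ 2) at x_3.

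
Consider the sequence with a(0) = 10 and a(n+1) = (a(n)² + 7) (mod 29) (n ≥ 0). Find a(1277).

a(0) = 10, a(1) = 20, a(2) = 1, a(3) = 8, a(4) = 13, a(5) = 2, a(6) = 11, a(7) = 12, a(8) = 6, a(9) = 14, a(10) = 0, a(11) = 7, a(12) = 27, a(13) = 11.
Since a(13) = a(6) = 11, the sequence is eventually periodic: after a pre-period of length 6 it cycles with period 7.
For n ≥ 6, a(n) depends only on (n - 6) mod 7. (1277 - 6) mod 7 = 4, so a(1277) = a(10) = 0.

0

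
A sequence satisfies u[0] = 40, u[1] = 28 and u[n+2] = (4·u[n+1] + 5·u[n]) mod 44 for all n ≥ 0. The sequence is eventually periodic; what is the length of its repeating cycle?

10

We have u[0] = 40,  u[1] = 28,  u[2] = 4,  u[3] = 24,  u[4] = 28,  u[5] = 12,  u[6] = 12,  u[7] = 20,  u[8] = 8,  u[9] = 0,  u[10] = 40,  u[11] = 28.
The sequence repeats with period 10.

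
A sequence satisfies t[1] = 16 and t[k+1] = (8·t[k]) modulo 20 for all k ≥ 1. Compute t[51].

We have t[1] = 16; t[2] = 8; t[3] = 4; t[4] = 12; t[5] = 16.
The sequence repeats with period 4.
So t[51] = t[1 + ((51-1) mod 4)] = t[3] = 4.

4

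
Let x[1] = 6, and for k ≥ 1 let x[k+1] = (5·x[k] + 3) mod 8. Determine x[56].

7

x[1] = 6,  x[2] = 1,  x[3] = 0,  x[4] = 3,  x[5] = 2,  x[6] = 5,  x[7] = 4,  x[8] = 7,  x[9] = 6.
The sequence repeats with period 8.
(56 - 1) mod 8 = 7, so x[56] = x[8] = 7.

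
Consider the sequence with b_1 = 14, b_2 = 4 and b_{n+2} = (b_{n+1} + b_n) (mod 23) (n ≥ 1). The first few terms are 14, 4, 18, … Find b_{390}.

16

Computing terms: b_1 = 14, b_2 = 4, b_3 = 18, b_4 = 22, b_5 = 17, b_6 = 16, b_7 = 10, b_8 = 3, b_9 = 13, b_{10} = 16, b_{11} = 6, b_{12} = 22, b_{13} = 5, b_{14} = 4, b_{15} = 9, b_{16} = 13, b_{17} = 22, b_{18} = 12, b_{19} = 11, b_{20} = 0, b_{21} = 11, b_{22} = 11, b_{23} = 22, b_{24} = 10, b_{25} = 9, b_{26} = 19, b_{27} = 5, b_{28} = 1, b_{29} = 6, b_{30} = 7, b_{31} = 13, b_{32} = 20, b_{33} = 10, b_{34} = 7, b_{35} = 17, b_{36} = 1, b_{37} = 18, b_{38} = 19, b_{39} = 14, b_{40} = 10, b_{41} = 1, b_{42} = 11, b_{43} = 12, b_{44} = 0, b_{45} = 12, b_{46} = 12, b_{47} = 1, b_{48} = 13, b_{49} = 14, b_{50} = 4.
The sequence repeats with period 48.
So b_{390} = b_{1 + ((390-1) mod 48)} = b_6 = 16.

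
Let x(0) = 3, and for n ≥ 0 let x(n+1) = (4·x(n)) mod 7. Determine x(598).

Listing terms: x(0) = 3; x(1) = 5; x(2) = 6; x(3) = 3.
The sequence repeats with period 3.
(598 - 0) mod 3 = 1, so x(598) = x(1) = 5.

5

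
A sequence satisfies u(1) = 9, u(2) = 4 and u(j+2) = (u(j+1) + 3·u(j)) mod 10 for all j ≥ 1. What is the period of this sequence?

Listing terms: u(1) = 9, u(2) = 4, u(3) = 1, u(4) = 3, u(5) = 6, u(6) = 5, u(7) = 3, u(8) = 8, u(9) = 7, u(10) = 1, u(11) = 2, u(12) = 5, u(13) = 1, u(14) = 6, u(15) = 9, u(16) = 7, u(17) = 4, u(18) = 5, u(19) = 7, u(20) = 2, u(21) = 3, u(22) = 9, u(23) = 8, u(24) = 5, u(25) = 9, u(26) = 4.
The sequence repeats with period 24.

24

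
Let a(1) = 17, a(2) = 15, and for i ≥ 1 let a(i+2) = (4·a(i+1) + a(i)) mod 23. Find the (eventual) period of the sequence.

16

Computing terms: a(1) = 17,  a(2) = 15,  a(3) = 8,  a(4) = 1,  a(5) = 12,  a(6) = 3,  a(7) = 1,  a(8) = 7,  a(9) = 6,  a(10) = 8,  a(11) = 15,  a(12) = 22,  a(13) = 11,  a(14) = 20,  a(15) = 22,  a(16) = 16,  a(17) = 17,  a(18) = 15.
The sequence repeats with period 16.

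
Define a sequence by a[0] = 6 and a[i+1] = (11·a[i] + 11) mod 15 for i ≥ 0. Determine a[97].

8

Listing terms: a[0] = 6, a[1] = 2, a[2] = 3, a[3] = 14, a[4] = 0, a[5] = 11, a[6] = 12, a[7] = 8, a[8] = 9, a[9] = 5, a[10] = 6.
Since a[10] = a[0] = 6, the sequence is periodic with period 10.
So a[97] = a[0 + ((97-0) mod 10)] = a[7] = 8.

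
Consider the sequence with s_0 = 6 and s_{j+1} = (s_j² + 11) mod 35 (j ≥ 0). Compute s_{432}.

s_0 = 6, s_1 = 12, s_2 = 15, s_3 = 26, s_4 = 22, s_5 = 5, s_6 = 1, s_7 = 12.
Since s_7 = s_1 = 12, the sequence is eventually periodic: after a pre-period of length 1 it cycles with period 6.
For j ≥ 1, s_j depends only on (j - 1) mod 6. (432 - 1) mod 6 = 5, so s_{432} = s_6 = 1.

1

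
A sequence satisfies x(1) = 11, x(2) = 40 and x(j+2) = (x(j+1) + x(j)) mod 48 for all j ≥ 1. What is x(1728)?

Listing terms: x(1) = 11; x(2) = 40; x(3) = 3; x(4) = 43; x(5) = 46; x(6) = 41; x(7) = 39; x(8) = 32; x(9) = 23; x(10) = 7; x(11) = 30; x(12) = 37; x(13) = 19; x(14) = 8; x(15) = 27; x(16) = 35; x(17) = 14; x(18) = 1; x(19) = 15; x(20) = 16; x(21) = 31; x(22) = 47; x(23) = 30; x(24) = 29; x(25) = 11; x(26) = 40.
Since (x(25), x(26)) = (x(1), x(2)) = (11, 40) (two consecutive terms determine the rest), the sequence is periodic with period 24.
(1728 - 1) mod 24 = 23, so x(1728) = x(24) = 29.

29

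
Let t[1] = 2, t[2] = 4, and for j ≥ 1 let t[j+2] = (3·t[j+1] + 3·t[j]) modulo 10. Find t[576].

6

Listing terms: t[1] = 2; t[2] = 4; t[3] = 8; t[4] = 6; t[5] = 2; t[6] = 4.
Since (t[5], t[6]) = (t[1], t[2]) = (2, 4) (two consecutive terms determine the rest), the sequence is periodic with period 4.
(576 - 1) mod 4 = 3, so t[576] = t[4] = 6.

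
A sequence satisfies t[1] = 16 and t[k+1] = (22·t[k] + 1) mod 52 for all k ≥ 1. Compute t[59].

15

Listing terms: t[1] = 16; t[2] = 41; t[3] = 19; t[4] = 3; t[5] = 15; t[6] = 19.
Since t[6] = t[3] = 19, the sequence is eventually periodic: after a pre-period of length 2 it cycles with period 3.
For k ≥ 3, t[k] depends only on (k - 3) mod 3. (59 - 3) mod 3 = 2, so t[59] = t[5] = 15.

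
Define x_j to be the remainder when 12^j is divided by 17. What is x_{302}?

15

Listing terms: x_1 = 12, x_2 = 8, x_3 = 11, x_4 = 13, x_5 = 3, x_6 = 2, x_7 = 7, x_8 = 16, x_9 = 5, x_{10} = 9, x_{11} = 6, x_{12} = 4, x_{13} = 14, x_{14} = 15, x_{15} = 10, x_{16} = 1, x_{17} = 12.
The sequence repeats with period 16.
So x_{302} = x_{1 + ((302-1) mod 16)} = x_{14} = 15.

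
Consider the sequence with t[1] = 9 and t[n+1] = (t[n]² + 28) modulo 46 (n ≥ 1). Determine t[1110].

We have t[1] = 9,  t[2] = 17,  t[3] = 41,  t[4] = 7,  t[5] = 31,  t[6] = 23,  t[7] = 5,  t[8] = 7.
Since t[8] = t[4] = 7, the sequence is eventually periodic: after a pre-period of length 3 it cycles with period 4.
For n ≥ 4, t[n] depends only on (n - 4) mod 4. (1110 - 4) mod 4 = 2, so t[1110] = t[6] = 23.

23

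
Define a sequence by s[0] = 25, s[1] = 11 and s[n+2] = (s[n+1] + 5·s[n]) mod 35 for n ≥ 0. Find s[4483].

1

s[0] = 25,  s[1] = 11,  s[2] = 31,  s[3] = 16,  s[4] = 31,  s[5] = 6,  s[6] = 21,  s[7] = 16,  s[8] = 16,  s[9] = 26,  s[10] = 1,  s[11] = 26,  s[12] = 31,  s[13] = 21,  s[14] = 1,  s[15] = 1,  s[16] = 6,  s[17] = 11,  s[18] = 6,  s[19] = 26,  s[20] = 21,  s[21] = 11,  s[22] = 11,  s[23] = 31.
Since (s[22], s[23]) = (s[1], s[2]) = (11, 31) (two consecutive terms determine the rest), the sequence is eventually periodic: after a pre-period of length 1 it cycles with period 21.
For n ≥ 1, s[n] depends only on (n - 1) mod 21. (4483 - 1) mod 21 = 9, so s[4483] = s[10] = 1.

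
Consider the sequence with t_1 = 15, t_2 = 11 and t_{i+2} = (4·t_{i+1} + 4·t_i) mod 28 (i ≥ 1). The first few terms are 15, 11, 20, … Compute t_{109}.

Computing terms: t_1 = 15,  t_2 = 11,  t_3 = 20,  t_4 = 12,  t_5 = 16,  t_6 = 0,  t_7 = 8,  t_8 = 4,  t_9 = 20,  t_{10} = 12.
Since (t_9, t_{10}) = (t_3, t_4) = (20, 12) (two consecutive terms determine the rest), the sequence is eventually periodic: after a pre-period of length 2 it cycles with period 6.
For i ≥ 3, t_i depends only on (i - 3) mod 6. (109 - 3) mod 6 = 4, so t_{109} = t_7 = 8.

8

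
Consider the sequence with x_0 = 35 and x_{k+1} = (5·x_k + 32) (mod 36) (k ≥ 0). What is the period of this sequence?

6

We have x_0 = 35,  x_1 = 27,  x_2 = 23,  x_3 = 3,  x_4 = 11,  x_5 = 15,  x_6 = 35.
The sequence repeats with period 6.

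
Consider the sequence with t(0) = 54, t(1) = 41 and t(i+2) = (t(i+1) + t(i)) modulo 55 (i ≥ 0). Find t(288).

Listing terms: t(0) = 54, t(1) = 41, t(2) = 40, t(3) = 26, t(4) = 11, t(5) = 37, t(6) = 48, t(7) = 30, t(8) = 23, t(9) = 53, t(10) = 21, t(11) = 19, t(12) = 40, t(13) = 4, t(14) = 44, t(15) = 48, t(16) = 37, t(17) = 30, t(18) = 12, t(19) = 42, t(20) = 54, t(21) = 41.
Since (t(20), t(21)) = (t(0), t(1)) = (54, 41) (two consecutive terms determine the rest), the sequence is periodic with period 20.
(288 - 0) mod 20 = 8, so t(288) = t(8) = 23.

23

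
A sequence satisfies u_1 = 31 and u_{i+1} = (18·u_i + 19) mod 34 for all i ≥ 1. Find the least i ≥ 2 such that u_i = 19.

Computing terms: u_1 = 31; u_2 = 33; u_3 = 1; u_4 = 3; u_5 = 5; u_6 = 7; u_7 = 9; u_8 = 11; u_9 = 13; u_{10} = 15; u_{11} = 17; u_{12} = 19; u_{13} = 21; u_{14} = 23; u_{15} = 25; u_{16} = 27; u_{17} = 29; u_{18} = 31.
Since u_{18} = u_1 = 31, the sequence is periodic with period 17.
The value 19 first appears (with i ≥ 2) at u_{12}.

12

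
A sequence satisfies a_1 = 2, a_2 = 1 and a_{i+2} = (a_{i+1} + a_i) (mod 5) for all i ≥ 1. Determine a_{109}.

2

Computing terms: a_1 = 2; a_2 = 1; a_3 = 3; a_4 = 4; a_5 = 2; a_6 = 1.
The sequence repeats with period 4.
So a_{109} = a_{1 + ((109-1) mod 4)} = a_1 = 2.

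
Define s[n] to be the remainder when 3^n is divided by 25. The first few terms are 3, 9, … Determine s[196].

21

We have s[1] = 3,  s[2] = 9,  s[3] = 2,  s[4] = 6,  s[5] = 18,  s[6] = 4,  s[7] = 12,  s[8] = 11,  s[9] = 8,  s[10] = 24,  s[11] = 22,  s[12] = 16,  s[13] = 23,  s[14] = 19,  s[15] = 7,  s[16] = 21,  s[17] = 13,  s[18] = 14,  s[19] = 17,  s[20] = 1,  s[21] = 3.
The sequence repeats with period 20.
So s[196] = s[1 + ((196-1) mod 20)] = s[16] = 21.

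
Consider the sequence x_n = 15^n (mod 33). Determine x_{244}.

3

Listing terms: x_1 = 15; x_2 = 27; x_3 = 9; x_4 = 3; x_5 = 12; x_6 = 15.
Since x_6 = x_1 = 15, the sequence is periodic with period 5.
(244 - 1) mod 5 = 3, so x_{244} = x_4 = 3.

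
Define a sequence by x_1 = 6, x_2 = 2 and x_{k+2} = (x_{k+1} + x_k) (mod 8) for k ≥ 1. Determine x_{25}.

Computing terms: x_1 = 6; x_2 = 2; x_3 = 0; x_4 = 2; x_5 = 2; x_6 = 4; x_7 = 6; x_8 = 2.
The sequence repeats with period 6.
So x_{25} = x_{1 + ((25-1) mod 6)} = x_1 = 6.

6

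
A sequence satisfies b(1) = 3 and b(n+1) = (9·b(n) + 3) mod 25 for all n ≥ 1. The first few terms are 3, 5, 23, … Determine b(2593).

We have b(1) = 3; b(2) = 5; b(3) = 23; b(4) = 10; b(5) = 18; b(6) = 15; b(7) = 13; b(8) = 20; b(9) = 8; b(10) = 0; b(11) = 3.
The sequence repeats with period 10.
So b(2593) = b(1 + ((2593-1) mod 10)) = b(3) = 23.

23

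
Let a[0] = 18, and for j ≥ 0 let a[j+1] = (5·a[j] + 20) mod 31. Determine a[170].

Computing terms: a[0] = 18; a[1] = 17; a[2] = 12; a[3] = 18.
The sequence repeats with period 3.
(170 - 0) mod 3 = 2, so a[170] = a[2] = 12.

12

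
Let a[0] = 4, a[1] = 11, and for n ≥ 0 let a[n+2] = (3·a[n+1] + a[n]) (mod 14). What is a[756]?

Computing terms: a[0] = 4, a[1] = 11, a[2] = 9, a[3] = 10, a[4] = 11, a[5] = 1, a[6] = 0, a[7] = 1, a[8] = 3, a[9] = 10, a[10] = 5, a[11] = 11, a[12] = 10, a[13] = 13, a[14] = 7, a[15] = 6, a[16] = 11, a[17] = 11, a[18] = 2, a[19] = 3, a[20] = 11, a[21] = 8, a[22] = 7, a[23] = 1, a[24] = 10, a[25] = 3, a[26] = 5, a[27] = 4, a[28] = 3, a[29] = 13, a[30] = 0, a[31] = 13, a[32] = 11, a[33] = 4, a[34] = 9, a[35] = 3, a[36] = 4, a[37] = 1, a[38] = 7, a[39] = 8, a[40] = 3, a[41] = 3, a[42] = 12, a[43] = 11, a[44] = 3, a[45] = 6, a[46] = 7, a[47] = 13, a[48] = 4, a[49] = 11.
Since (a[48], a[49]) = (a[0], a[1]) = (4, 11) (two consecutive terms determine the rest), the sequence is periodic with period 48.
So a[756] = a[0 + ((756-0) mod 48)] = a[36] = 4.

4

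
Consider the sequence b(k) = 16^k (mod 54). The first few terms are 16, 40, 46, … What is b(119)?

40

Computing terms: b(1) = 16; b(2) = 40; b(3) = 46; b(4) = 34; b(5) = 4; b(6) = 10; b(7) = 52; b(8) = 22; b(9) = 28; b(10) = 16.
Since b(10) = b(1) = 16, the sequence is periodic with period 9.
(119 - 1) mod 9 = 1, so b(119) = b(2) = 40.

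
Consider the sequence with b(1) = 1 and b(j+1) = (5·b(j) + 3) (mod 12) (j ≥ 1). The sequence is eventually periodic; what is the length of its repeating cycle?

b(1) = 1; b(2) = 8; b(3) = 7; b(4) = 2; b(5) = 1.
The sequence repeats with period 4.

4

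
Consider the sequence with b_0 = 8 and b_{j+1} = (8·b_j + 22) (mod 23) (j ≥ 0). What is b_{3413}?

21

b_0 = 8; b_1 = 17; b_2 = 20; b_3 = 21; b_4 = 6; b_5 = 1; b_6 = 7; b_7 = 9; b_8 = 2; b_9 = 15; b_{10} = 4; b_{11} = 8.
The sequence repeats with period 11.
So b_{3413} = b_{0 + ((3413-0) mod 11)} = b_3 = 21.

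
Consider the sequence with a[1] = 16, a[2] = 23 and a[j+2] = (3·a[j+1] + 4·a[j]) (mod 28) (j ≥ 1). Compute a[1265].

17

We have a[1] = 16, a[2] = 23, a[3] = 21, a[4] = 15, a[5] = 17, a[6] = 27, a[7] = 9, a[8] = 23, a[9] = 21.
Since (a[8], a[9]) = (a[2], a[3]) = (23, 21) (two consecutive terms determine the rest), the sequence is eventually periodic: after a pre-period of length 1 it cycles with period 6.
For j ≥ 2, a[j] depends only on (j - 2) mod 6. (1265 - 2) mod 6 = 3, so a[1265] = a[5] = 17.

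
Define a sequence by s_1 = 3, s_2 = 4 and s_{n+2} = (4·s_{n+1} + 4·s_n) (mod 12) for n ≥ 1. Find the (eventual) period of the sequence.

8

We have s_1 = 3,  s_2 = 4,  s_3 = 4,  s_4 = 8,  s_5 = 0,  s_6 = 8,  s_7 = 8,  s_8 = 4,  s_9 = 0,  s_{10} = 4,  s_{11} = 4.
Since (s_{10}, s_{11}) = (s_2, s_3) = (4, 4) (two consecutive terms determine the rest), the sequence is eventually periodic: after a pre-period of length 1 it cycles with period 8.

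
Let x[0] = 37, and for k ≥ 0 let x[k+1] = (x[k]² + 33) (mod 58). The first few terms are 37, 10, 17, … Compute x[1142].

49

We have x[0] = 37, x[1] = 10, x[2] = 17, x[3] = 32, x[4] = 13, x[5] = 28, x[6] = 5, x[7] = 0, x[8] = 33, x[9] = 20, x[10] = 27, x[11] = 8, x[12] = 39, x[13] = 46, x[14] = 3, x[15] = 42, x[16] = 57, x[17] = 34, x[18] = 29, x[19] = 4, x[20] = 49, x[21] = 56, x[22] = 37.
The sequence repeats with period 22.
(1142 - 0) mod 22 = 20, so x[1142] = x[20] = 49.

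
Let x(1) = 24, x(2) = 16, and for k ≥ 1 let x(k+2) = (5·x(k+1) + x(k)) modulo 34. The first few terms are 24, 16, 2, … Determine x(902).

x(1) = 24; x(2) = 16; x(3) = 2; x(4) = 26; x(5) = 30; x(6) = 6; x(7) = 26; x(8) = 0; x(9) = 26; x(10) = 28; x(11) = 30; x(12) = 8; x(13) = 2; x(14) = 18; x(15) = 24; x(16) = 2; x(17) = 0; x(18) = 2; x(19) = 10; x(20) = 18; x(21) = 32; x(22) = 8; x(23) = 4; x(24) = 28; x(25) = 8; x(26) = 0; x(27) = 8; x(28) = 6; x(29) = 4; x(30) = 26; x(31) = 32; x(32) = 16; x(33) = 10; x(34) = 32; x(35) = 0; x(36) = 32; x(37) = 24; x(38) = 16.
The sequence repeats with period 36.
So x(902) = x(1 + ((902-1) mod 36)) = x(2) = 16.

16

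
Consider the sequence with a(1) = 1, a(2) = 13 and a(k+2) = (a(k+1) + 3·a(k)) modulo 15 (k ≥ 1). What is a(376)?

Computing terms: a(1) = 1, a(2) = 13, a(3) = 1, a(4) = 10, a(5) = 13, a(6) = 13, a(7) = 7, a(8) = 1, a(9) = 7, a(10) = 10, a(11) = 1, a(12) = 1, a(13) = 4, a(14) = 7, a(15) = 4, a(16) = 10, a(17) = 7, a(18) = 7, a(19) = 13, a(20) = 4, a(21) = 13, a(22) = 10, a(23) = 4, a(24) = 4, a(25) = 1, a(26) = 13.
The sequence repeats with period 24.
(376 - 1) mod 24 = 15, so a(376) = a(16) = 10.

10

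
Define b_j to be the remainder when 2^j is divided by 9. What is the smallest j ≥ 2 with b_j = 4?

2

Computing terms: b_1 = 2,  b_2 = 4,  b_3 = 8,  b_4 = 7,  b_5 = 5,  b_6 = 1,  b_7 = 2.
Since b_7 = b_1 = 2, the sequence is periodic with period 6.
The value 4 first appears (with j ≥ 2) at b_2.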